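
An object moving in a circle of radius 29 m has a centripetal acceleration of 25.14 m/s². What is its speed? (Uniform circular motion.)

v = √(a_c × r) = √(25.14 × 29) = 27.0 m/s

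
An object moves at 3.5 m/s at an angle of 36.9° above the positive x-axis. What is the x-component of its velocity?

vₓ = v cos(θ) = 3.5 × cos(36.9°) = 2.8 m/s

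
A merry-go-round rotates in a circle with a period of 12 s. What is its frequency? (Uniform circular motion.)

f = 1/T = 1/12 = 0.0833 Hz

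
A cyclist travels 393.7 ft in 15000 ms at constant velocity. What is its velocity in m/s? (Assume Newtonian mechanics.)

d = 393.7 ft × 0.3048 = 120.0 m
t = 15000 ms × 0.001 = 15.0 s
v = d / t = 120.0 / 15.0 = 8.0 m/s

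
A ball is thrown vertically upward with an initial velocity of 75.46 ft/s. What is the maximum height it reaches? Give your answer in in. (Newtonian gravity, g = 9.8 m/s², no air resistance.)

v₀ = 75.46 ft/s × 0.3048 = 23.0002 m/s
h_max = v₀² / (2g) = 23.0002² / (2 × 9.8) = 529.009 / 19.6 = 26.9903 m
h_max = 26.9903 m / 0.0254 = 1063 in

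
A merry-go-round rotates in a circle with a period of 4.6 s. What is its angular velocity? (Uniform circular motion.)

ω = 2π/T = 2π/4.6 = 1.3659 rad/s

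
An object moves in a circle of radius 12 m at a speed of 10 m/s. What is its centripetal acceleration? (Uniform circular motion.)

a_c = v²/r = 10²/12 = 100/12 = 8.33 m/s²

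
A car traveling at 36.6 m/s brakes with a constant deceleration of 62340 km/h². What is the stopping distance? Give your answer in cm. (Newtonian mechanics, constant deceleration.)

a = 62340 km/h² × 7.716049382716049e-05 = 4.81019 m/s²
d = v₀² / (2a) = 36.6² / (2 × 4.81019) = 1339.56 / 9.62038 = 139.242 m
d = 139.242 m / 0.01 = 13920 cm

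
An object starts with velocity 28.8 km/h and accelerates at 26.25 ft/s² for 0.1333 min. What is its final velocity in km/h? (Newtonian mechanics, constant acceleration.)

v₀ = 28.8 km/h × 0.2777777777777778 = 8.0 m/s
a = 26.25 ft/s² × 0.3048 = 8.001 m/s²
t = 0.1333 min × 60.0 = 7.998 s
v = v₀ + a × t = 8.0 + 8.001 × 7.998 = 71.992 m/s
v = 71.992 m/s / 0.2777777777777778 = 259.2 km/h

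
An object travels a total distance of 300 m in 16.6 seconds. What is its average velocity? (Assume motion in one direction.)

v_avg = Δd / Δt = 300 / 16.6 = 18.07 m/s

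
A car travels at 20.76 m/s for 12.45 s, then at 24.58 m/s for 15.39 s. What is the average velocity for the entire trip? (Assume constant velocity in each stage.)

d₁ = v₁t₁ = 20.76 × 12.45 = 258.462 m
d₂ = v₂t₂ = 24.58 × 15.39 = 378.2862 m
d_total = 636.7482 m, t_total = 27.84 s
v_avg = d_total/t_total = 636.7482/27.84 = 22.87 m/s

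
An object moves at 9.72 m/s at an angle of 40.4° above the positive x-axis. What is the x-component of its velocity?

vₓ = v cos(θ) = 9.72 × cos(40.4°) = 7.4 m/s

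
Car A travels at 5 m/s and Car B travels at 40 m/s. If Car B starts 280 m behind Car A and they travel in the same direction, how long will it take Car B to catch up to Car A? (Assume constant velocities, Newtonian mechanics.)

Relative speed: v_rel = 40 - 5 = 35 m/s
Time to catch: t = d₀/v_rel = 280/35 = 8.0 s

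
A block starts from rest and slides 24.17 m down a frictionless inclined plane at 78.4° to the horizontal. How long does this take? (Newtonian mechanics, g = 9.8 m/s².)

a = g sin(θ) = 9.8 × sin(78.4°) = 9.5998 m/s²
t = √(2d/a) = √(2 × 24.17 / 9.5998) = 2.24 s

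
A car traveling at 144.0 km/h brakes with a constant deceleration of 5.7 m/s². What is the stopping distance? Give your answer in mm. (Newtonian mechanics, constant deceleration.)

v₀ = 144.0 km/h × 0.2777777777777778 = 40.0 m/s
d = v₀² / (2a) = 40.0² / (2 × 5.7) = 1600.0 / 11.4 = 140.351 m
d = 140.351 m / 0.001 = 140400 mm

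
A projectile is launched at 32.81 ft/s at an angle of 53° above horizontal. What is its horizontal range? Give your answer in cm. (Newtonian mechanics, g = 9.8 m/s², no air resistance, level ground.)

v₀ = 32.81 ft/s × 0.3048 = 10.0005 m/s
R = v₀² × sin(2θ) / g = 10.0005² × sin(2 × 53°) / 9.8 = 100.01 × 0.961262 / 9.8 = 9.80978 m
R = 9.80978 m / 0.01 = 981.0 cm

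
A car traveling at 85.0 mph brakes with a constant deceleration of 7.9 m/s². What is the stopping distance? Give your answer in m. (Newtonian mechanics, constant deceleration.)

v₀ = 85.0 mph × 0.44704 = 37.9984 m/s
d = v₀² / (2a) = 37.9984² / (2 × 7.9) = 1443.88 / 15.8 = 91.38 m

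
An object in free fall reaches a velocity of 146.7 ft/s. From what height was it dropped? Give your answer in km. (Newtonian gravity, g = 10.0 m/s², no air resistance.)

v = 146.7 ft/s × 0.3048 = 44.7142 m/s
h = v² / (2g) = 44.7142² / (2 × 10.0) = 99.968 m
h = 99.968 m / 1000.0 = 0.09997 km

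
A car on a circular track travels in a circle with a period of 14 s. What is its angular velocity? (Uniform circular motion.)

ω = 2π/T = 2π/14 = 0.4488 rad/s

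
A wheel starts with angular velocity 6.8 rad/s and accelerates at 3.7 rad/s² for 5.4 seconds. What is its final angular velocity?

ω = ω₀ + αt = 6.8 + 3.7 × 5.4 = 26.78 rad/s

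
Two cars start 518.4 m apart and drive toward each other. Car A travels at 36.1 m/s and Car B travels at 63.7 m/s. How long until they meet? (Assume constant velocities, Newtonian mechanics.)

Combined speed: v_combined = 36.1 + 63.7 = 99.8 m/s
Time to meet: t = d/v_combined = 518.4/99.8 = 5.19 s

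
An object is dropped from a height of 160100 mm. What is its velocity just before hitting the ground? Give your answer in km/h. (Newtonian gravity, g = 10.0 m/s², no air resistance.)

h = 160100 mm × 0.001 = 160.1 m
v = √(2gh) = √(2 × 10.0 × 160.1) = 56.5862 m/s
v = 56.5862 m/s / 0.2777777777777778 = 203.7 km/h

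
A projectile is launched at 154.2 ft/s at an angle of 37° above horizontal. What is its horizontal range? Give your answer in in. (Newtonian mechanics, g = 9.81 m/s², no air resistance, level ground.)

v₀ = 154.2 ft/s × 0.3048 = 47.0002 m/s
R = v₀² × sin(2θ) / g = 47.0002² × sin(2 × 37°) / 9.81 = 2209.02 × 0.961262 / 9.81 = 216.457 m
R = 216.457 m / 0.0254 = 8522 in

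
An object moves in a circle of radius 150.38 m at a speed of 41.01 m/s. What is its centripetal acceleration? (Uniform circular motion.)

a_c = v²/r = 41.01²/150.38 = 1681.8201/150.38 = 11.18 m/s²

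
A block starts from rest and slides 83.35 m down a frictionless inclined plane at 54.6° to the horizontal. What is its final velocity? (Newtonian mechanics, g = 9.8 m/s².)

a = g sin(θ) = 9.8 × sin(54.6°) = 7.9883 m/s²
v = √(2ad) = √(2 × 7.9883 × 83.35) = 36.49 m/s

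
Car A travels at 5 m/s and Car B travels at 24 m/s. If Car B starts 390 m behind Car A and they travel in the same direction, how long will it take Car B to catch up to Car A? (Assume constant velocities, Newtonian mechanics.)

Relative speed: v_rel = 24 - 5 = 19 m/s
Time to catch: t = d₀/v_rel = 390/19 = 20.53 s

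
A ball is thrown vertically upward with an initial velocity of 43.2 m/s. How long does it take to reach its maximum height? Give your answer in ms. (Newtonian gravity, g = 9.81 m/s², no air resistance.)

t_up = v₀ / g = 43.2 / 9.81 = 4.40367 s
t_up = 4.40367 s / 0.001 = 4404 ms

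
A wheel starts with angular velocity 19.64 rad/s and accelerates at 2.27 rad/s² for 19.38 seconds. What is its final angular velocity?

ω = ω₀ + αt = 19.64 + 2.27 × 19.38 = 63.63 rad/s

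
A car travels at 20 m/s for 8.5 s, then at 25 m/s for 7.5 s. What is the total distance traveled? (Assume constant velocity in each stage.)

d₁ = v₁t₁ = 20 × 8.5 = 170.0 m
d₂ = v₂t₂ = 25 × 7.5 = 187.5 m
d_total = 170.0 + 187.5 = 357.5 m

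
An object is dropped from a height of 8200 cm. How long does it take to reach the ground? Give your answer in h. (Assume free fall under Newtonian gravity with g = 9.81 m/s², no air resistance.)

h = 8200 cm × 0.01 = 82.0 m
t = √(2h/g) = √(2 × 82.0 / 9.81) = 4.08872 s
t = 4.08872 s / 3600.0 = 0.001136 h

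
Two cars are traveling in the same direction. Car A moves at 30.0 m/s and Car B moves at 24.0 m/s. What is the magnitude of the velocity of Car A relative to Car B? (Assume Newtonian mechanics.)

v_rel = |v_A - v_B| = |30.0 - 24.0| = 6.0 m/s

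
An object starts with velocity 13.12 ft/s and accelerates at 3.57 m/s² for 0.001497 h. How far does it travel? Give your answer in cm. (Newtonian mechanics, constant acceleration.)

v₀ = 13.12 ft/s × 0.3048 = 3.99898 m/s
t = 0.001497 h × 3600.0 = 5.3892 s
d = v₀ × t + ½ × a × t² = 3.99898 × 5.3892 + 0.5 × 3.57 × 5.3892² = 73.3939 m
d = 73.3939 m / 0.01 = 7339 cm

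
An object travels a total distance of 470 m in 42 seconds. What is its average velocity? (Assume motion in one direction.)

v_avg = Δd / Δt = 470 / 42 = 11.19 m/s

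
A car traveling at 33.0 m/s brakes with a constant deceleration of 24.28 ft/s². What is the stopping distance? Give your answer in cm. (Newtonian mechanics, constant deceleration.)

a = 24.28 ft/s² × 0.3048 = 7.40054 m/s²
d = v₀² / (2a) = 33.0² / (2 × 7.40054) = 1089.0 / 14.8011 = 73.5756 m
d = 73.5756 m / 0.01 = 7358 cm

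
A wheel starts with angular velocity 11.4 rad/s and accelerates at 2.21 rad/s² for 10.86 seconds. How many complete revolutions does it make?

θ = ω₀t + ½αt² = 11.4×10.86 + ½×2.21×10.86² = 254.127258 rad
Total revolutions = θ/(2π) = 254.127258/(2π) = 40.45
Complete revolutions = ⌊40.45⌋ = 40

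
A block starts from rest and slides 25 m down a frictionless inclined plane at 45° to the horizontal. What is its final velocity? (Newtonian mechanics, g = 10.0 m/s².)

a = g sin(θ) = 10.0 × sin(45°) = 7.0711 m/s²
v = √(2ad) = √(2 × 7.0711 × 25) = 18.8 m/s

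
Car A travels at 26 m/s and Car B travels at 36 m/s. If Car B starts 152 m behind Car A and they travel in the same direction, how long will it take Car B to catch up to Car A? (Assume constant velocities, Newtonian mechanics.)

Relative speed: v_rel = 36 - 26 = 10 m/s
Time to catch: t = d₀/v_rel = 152/10 = 15.2 s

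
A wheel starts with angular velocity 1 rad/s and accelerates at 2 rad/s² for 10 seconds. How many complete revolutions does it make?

θ = ω₀t + ½αt² = 1×10 + ½×2×10² = 110.0 rad
Total revolutions = θ/(2π) = 110.0/(2π) = 17.51
Complete revolutions = ⌊17.51⌋ = 17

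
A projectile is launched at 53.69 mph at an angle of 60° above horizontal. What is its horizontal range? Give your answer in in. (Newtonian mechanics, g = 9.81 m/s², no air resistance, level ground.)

v₀ = 53.69 mph × 0.44704 = 24.0016 m/s
R = v₀² × sin(2θ) / g = 24.0016² × sin(2 × 60°) / 9.81 = 576.077 × 0.866025 / 9.81 = 50.856 m
R = 50.856 m / 0.0254 = 2002 in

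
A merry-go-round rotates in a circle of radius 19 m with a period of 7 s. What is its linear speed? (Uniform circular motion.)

v = 2πr/T = 2π×19/7 = 17.05 m/s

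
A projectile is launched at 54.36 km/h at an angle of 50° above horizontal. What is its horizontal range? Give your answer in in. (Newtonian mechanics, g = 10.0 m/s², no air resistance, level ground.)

v₀ = 54.36 km/h × 0.2777777777777778 = 15.1 m/s
R = v₀² × sin(2θ) / g = 15.1² × sin(2 × 50°) / 10.0 = 228.01 × 0.984808 / 10.0 = 22.4546 m
R = 22.4546 m / 0.0254 = 884.0 in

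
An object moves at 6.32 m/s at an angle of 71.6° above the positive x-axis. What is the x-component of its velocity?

vₓ = v cos(θ) = 6.32 × cos(71.6°) = 1.99 m/s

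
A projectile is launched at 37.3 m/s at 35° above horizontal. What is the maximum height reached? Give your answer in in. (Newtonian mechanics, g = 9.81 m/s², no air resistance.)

H = v₀² × sin²(θ) / (2g) = 37.3² × sin(35°)² / (2 × 9.81) = 1391.29 × 0.32899 / 19.62 = 23.3293 m
H = 23.3293 m / 0.0254 = 918.5 in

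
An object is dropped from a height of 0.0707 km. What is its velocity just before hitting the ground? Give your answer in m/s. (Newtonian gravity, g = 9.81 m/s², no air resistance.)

h = 0.0707 km × 1000.0 = 70.7 m
v = √(2gh) = √(2 × 9.81 × 70.7) = 37.24 m/s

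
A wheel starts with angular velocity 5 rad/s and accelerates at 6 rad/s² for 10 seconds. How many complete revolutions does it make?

θ = ω₀t + ½αt² = 5×10 + ½×6×10² = 350.0 rad
Total revolutions = θ/(2π) = 350.0/(2π) = 55.7
Complete revolutions = ⌊55.7⌋ = 55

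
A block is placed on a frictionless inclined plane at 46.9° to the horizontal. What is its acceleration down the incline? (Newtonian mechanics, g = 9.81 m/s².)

a = g sin(θ) = 9.81 × sin(46.9°) = 9.81 × 0.7302 = 7.16 m/s²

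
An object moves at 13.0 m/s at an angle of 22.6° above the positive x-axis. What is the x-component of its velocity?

vₓ = v cos(θ) = 13.0 × cos(22.6°) = 12.0 m/s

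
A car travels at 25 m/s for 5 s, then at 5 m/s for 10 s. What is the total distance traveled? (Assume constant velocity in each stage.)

d₁ = v₁t₁ = 25 × 5 = 125 m
d₂ = v₂t₂ = 5 × 10 = 50 m
d_total = 125 + 50 = 175 m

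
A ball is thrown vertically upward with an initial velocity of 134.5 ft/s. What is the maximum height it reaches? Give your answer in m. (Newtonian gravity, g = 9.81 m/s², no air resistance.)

v₀ = 134.5 ft/s × 0.3048 = 40.9956 m/s
h_max = v₀² / (2g) = 40.9956² / (2 × 9.81) = 1680.64 / 19.62 = 85.66 m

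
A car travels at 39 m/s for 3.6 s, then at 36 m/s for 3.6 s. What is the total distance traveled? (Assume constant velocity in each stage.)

d₁ = v₁t₁ = 39 × 3.6 = 140.4 m
d₂ = v₂t₂ = 36 × 3.6 = 129.6 m
d_total = 140.4 + 129.6 = 270.0 m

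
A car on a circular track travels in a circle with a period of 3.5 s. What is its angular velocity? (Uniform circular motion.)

ω = 2π/T = 2π/3.5 = 1.7952 rad/s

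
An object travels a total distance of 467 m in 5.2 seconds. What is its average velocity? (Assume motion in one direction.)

v_avg = Δd / Δt = 467 / 5.2 = 89.81 m/s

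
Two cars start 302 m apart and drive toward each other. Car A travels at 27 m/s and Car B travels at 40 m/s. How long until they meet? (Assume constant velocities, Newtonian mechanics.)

Combined speed: v_combined = 27 + 40 = 67 m/s
Time to meet: t = d/v_combined = 302/67 = 4.51 s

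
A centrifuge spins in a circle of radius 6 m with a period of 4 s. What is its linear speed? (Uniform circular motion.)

v = 2πr/T = 2π×6/4 = 9.42 m/s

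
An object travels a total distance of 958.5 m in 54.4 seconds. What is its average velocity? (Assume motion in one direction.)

v_avg = Δd / Δt = 958.5 / 54.4 = 17.62 m/s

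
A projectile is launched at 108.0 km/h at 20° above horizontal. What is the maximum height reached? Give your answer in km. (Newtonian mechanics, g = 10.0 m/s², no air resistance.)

v₀ = 108.0 km/h × 0.2777777777777778 = 30.0 m/s
H = v₀² × sin²(θ) / (2g) = 30.0² × sin(20°)² / (2 × 10.0) = 900.0 × 0.116978 / 20.0 = 5.26401 m
H = 5.26401 m / 1000.0 = 0.005264 km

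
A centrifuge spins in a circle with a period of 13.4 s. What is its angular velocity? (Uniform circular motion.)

ω = 2π/T = 2π/13.4 = 0.4689 rad/s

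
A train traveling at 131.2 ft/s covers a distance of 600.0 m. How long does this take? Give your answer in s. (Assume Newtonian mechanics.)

v = 131.2 ft/s × 0.3048 = 39.9898 m/s
t = d / v = 600.0 / 39.9898 = 15.0 s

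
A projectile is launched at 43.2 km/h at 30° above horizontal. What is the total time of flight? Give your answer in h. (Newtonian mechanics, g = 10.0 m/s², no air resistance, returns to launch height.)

v₀ = 43.2 km/h × 0.2777777777777778 = 12.0 m/s
T = 2 × v₀ × sin(θ) / g = 2 × 12.0 × sin(30°) / 10.0 = 2 × 12.0 × 0.5 / 10.0 = 1.2 s
T = 1.2 s / 3600.0 = 0.0003333 h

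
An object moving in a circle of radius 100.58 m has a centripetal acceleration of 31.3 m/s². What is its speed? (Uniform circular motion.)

v = √(a_c × r) = √(31.3 × 100.58) = 56.11 m/s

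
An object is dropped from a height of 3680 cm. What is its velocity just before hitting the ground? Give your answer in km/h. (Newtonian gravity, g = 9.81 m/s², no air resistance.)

h = 3680 cm × 0.01 = 36.8 m
v = √(2gh) = √(2 × 9.81 × 36.8) = 26.8704 m/s
v = 26.8704 m/s / 0.2777777777777778 = 96.73 km/h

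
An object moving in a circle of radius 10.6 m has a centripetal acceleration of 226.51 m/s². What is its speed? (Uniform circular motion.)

v = √(a_c × r) = √(226.51 × 10.6) = 49.0 m/s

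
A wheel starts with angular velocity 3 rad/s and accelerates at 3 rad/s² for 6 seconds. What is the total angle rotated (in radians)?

θ = ω₀t + ½αt² = 3×6 + ½×3×6² = 72.0 rad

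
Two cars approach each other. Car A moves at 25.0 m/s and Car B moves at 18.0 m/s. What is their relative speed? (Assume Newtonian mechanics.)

v_rel = v_A + v_B = 25.0 + 18.0 = 43.0 m/s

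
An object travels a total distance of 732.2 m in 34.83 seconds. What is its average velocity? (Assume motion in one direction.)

v_avg = Δd / Δt = 732.2 / 34.83 = 21.02 m/s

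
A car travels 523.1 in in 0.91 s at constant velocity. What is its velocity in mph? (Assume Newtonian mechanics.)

d = 523.1 in × 0.0254 = 13.2867 m
v = d / t = 13.2867 / 0.91 = 14.6008 m/s
v = 14.6008 m/s / 0.44704 = 32.66 mph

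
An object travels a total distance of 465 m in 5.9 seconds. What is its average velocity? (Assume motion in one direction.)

v_avg = Δd / Δt = 465 / 5.9 = 78.81 m/s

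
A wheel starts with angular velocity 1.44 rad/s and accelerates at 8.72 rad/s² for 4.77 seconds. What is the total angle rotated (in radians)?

θ = ω₀t + ½αt² = 1.44×4.77 + ½×8.72×4.77² = 106.07 rad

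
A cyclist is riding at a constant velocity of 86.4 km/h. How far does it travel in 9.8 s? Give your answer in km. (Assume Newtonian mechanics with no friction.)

v = 86.4 km/h × 0.2777777777777778 = 24.0 m/s
d = v × t = 24.0 × 9.8 = 235.2 m
d = 235.2 m / 1000.0 = 0.2352 km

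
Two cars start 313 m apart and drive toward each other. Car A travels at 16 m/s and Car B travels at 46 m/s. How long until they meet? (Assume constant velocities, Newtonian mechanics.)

Combined speed: v_combined = 16 + 46 = 62 m/s
Time to meet: t = d/v_combined = 313/62 = 5.05 s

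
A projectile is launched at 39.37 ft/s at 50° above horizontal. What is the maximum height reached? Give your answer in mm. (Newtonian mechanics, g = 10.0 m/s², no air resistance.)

v₀ = 39.37 ft/s × 0.3048 = 12.0 m/s
H = v₀² × sin²(θ) / (2g) = 12.0² × sin(50°)² / (2 × 10.0) = 144.0 × 0.586824 / 20.0 = 4.22513 m
H = 4.22513 m / 0.001 = 4225 mm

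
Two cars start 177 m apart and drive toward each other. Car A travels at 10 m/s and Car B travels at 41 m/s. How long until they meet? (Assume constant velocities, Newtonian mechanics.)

Combined speed: v_combined = 10 + 41 = 51 m/s
Time to meet: t = d/v_combined = 177/51 = 3.47 s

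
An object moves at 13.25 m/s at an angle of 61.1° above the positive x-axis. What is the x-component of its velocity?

vₓ = v cos(θ) = 13.25 × cos(61.1°) = 6.4 m/s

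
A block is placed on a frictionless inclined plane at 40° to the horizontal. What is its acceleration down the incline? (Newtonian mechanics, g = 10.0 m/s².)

a = g sin(θ) = 10.0 × sin(40°) = 10.0 × 0.6428 = 6.43 m/s²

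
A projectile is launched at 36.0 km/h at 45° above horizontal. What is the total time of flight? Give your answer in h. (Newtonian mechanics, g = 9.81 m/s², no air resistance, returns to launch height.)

v₀ = 36.0 km/h × 0.2777777777777778 = 10.0 m/s
T = 2 × v₀ × sin(θ) / g = 2 × 10.0 × sin(45°) / 9.81 = 2 × 10.0 × 0.707107 / 9.81 = 1.4416 s
T = 1.4416 s / 3600.0 = 0.0004004 h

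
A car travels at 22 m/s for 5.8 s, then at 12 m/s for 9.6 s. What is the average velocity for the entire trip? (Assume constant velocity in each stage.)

d₁ = v₁t₁ = 22 × 5.8 = 127.6 m
d₂ = v₂t₂ = 12 × 9.6 = 115.2 m
d_total = 242.8 m, t_total = 15.4 s
v_avg = d_total/t_total = 242.8/15.4 = 15.77 m/s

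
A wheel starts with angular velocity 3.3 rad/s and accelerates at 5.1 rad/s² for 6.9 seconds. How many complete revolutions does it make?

θ = ω₀t + ½αt² = 3.3×6.9 + ½×5.1×6.9² = 144.1755 rad
Total revolutions = θ/(2π) = 144.1755/(2π) = 22.95
Complete revolutions = ⌊22.95⌋ = 22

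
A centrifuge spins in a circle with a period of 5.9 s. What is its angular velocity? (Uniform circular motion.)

ω = 2π/T = 2π/5.9 = 1.0649 rad/s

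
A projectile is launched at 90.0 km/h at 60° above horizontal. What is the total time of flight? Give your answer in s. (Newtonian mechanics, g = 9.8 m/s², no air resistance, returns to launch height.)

v₀ = 90.0 km/h × 0.2777777777777778 = 25.0 m/s
T = 2 × v₀ × sin(θ) / g = 2 × 25.0 × sin(60°) / 9.8 = 2 × 25.0 × 0.866025 / 9.8 = 4.418 s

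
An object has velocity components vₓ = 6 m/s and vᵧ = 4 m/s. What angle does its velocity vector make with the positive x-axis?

θ = arctan(vᵧ/vₓ) = arctan(4/6) = 33.69°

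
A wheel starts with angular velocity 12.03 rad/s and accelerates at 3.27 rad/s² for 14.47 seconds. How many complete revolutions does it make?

θ = ω₀t + ½αt² = 12.03×14.47 + ½×3.27×14.47² = 516.4118715 rad
Total revolutions = θ/(2π) = 516.4118715/(2π) = 82.19
Complete revolutions = ⌊82.19⌋ = 82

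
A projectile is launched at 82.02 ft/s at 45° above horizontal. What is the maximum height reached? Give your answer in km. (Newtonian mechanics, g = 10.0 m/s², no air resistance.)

v₀ = 82.02 ft/s × 0.3048 = 24.9997 m/s
H = v₀² × sin²(θ) / (2g) = 24.9997² × sin(45°)² / (2 × 10.0) = 624.985 × 0.5 / 20.0 = 15.6246 m
H = 15.6246 m / 1000.0 = 0.01562 km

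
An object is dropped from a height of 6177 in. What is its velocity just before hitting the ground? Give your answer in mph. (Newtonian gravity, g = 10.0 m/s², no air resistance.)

h = 6177 in × 0.0254 = 156.896 m
v = √(2gh) = √(2 × 10.0 × 156.896) = 56.0171 m/s
v = 56.0171 m/s / 0.44704 = 125.3 mph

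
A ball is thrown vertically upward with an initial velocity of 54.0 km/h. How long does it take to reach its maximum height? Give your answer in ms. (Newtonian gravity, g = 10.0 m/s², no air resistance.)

v₀ = 54.0 km/h × 0.2777777777777778 = 15.0 m/s
t_up = v₀ / g = 15.0 / 10.0 = 1.5 s
t_up = 1.5 s / 0.001 = 1500 ms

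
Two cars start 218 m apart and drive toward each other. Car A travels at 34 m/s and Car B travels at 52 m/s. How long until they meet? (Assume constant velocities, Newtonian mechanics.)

Combined speed: v_combined = 34 + 52 = 86 m/s
Time to meet: t = d/v_combined = 218/86 = 2.53 s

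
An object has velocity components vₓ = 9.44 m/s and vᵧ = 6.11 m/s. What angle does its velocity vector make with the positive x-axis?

θ = arctan(vᵧ/vₓ) = arctan(6.11/9.44) = 32.91°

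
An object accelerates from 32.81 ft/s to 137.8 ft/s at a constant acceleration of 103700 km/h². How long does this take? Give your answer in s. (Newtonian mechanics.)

v₀ = 32.81 ft/s × 0.3048 = 10.0005 m/s
v = 137.8 ft/s × 0.3048 = 42.0014 m/s
a = 103700 km/h² × 7.716049382716049e-05 = 8.00154 m/s²
t = (v - v₀) / a = (42.0014 - 10.0005) / 8.00154 = 3.999 s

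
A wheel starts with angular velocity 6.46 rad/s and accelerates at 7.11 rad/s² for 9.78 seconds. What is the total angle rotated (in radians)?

θ = ω₀t + ½αt² = 6.46×9.78 + ½×7.11×9.78² = 403.21 rad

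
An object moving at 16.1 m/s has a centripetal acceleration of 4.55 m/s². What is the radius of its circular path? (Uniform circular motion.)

r = v²/a_c = 16.1²/4.55 = 56.97 m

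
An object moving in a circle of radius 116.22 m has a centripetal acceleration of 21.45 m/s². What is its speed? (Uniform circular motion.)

v = √(a_c × r) = √(21.45 × 116.22) = 49.93 m/s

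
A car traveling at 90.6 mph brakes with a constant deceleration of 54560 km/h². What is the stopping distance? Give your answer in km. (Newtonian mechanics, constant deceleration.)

v₀ = 90.6 mph × 0.44704 = 40.5018 m/s
a = 54560 km/h² × 7.716049382716049e-05 = 4.20988 m/s²
d = v₀² / (2a) = 40.5018² / (2 × 4.20988) = 1640.4 / 8.41976 = 194.827 m
d = 194.827 m / 1000.0 = 0.1948 km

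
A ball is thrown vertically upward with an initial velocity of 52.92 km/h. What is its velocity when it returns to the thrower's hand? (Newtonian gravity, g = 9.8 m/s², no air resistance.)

By conservation of energy (no air resistance), the ball returns to the throw height with the same speed as launch, but directed downward.
|v_ground| = v₀ = 52.92 km/h
v_ground = 52.92 km/h (downward)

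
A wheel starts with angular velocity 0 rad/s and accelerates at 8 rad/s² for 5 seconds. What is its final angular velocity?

ω = ω₀ + αt = 0 + 8 × 5 = 40 rad/s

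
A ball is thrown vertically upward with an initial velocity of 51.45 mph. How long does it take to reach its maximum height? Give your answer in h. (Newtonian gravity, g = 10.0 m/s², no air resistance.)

v₀ = 51.45 mph × 0.44704 = 23.0002 m/s
t_up = v₀ / g = 23.0002 / 10.0 = 2.30002 s
t_up = 2.30002 s / 3600.0 = 0.0006389 h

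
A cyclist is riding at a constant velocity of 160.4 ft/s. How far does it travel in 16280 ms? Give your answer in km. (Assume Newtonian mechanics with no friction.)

v = 160.4 ft/s × 0.3048 = 48.8899 m/s
t = 16280 ms × 0.001 = 16.28 s
d = v × t = 48.8899 × 16.28 = 795.928 m
d = 795.928 m / 1000.0 = 0.7959 km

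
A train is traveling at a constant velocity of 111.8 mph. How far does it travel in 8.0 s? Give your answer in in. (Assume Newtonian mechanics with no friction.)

v = 111.8 mph × 0.44704 = 49.9791 m/s
d = v × t = 49.9791 × 8.0 = 399.833 m
d = 399.833 m / 0.0254 = 15740 in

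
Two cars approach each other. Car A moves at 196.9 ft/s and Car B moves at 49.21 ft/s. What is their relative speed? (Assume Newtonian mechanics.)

v_rel = v_A + v_B = 196.9 + 49.21 = 246.11 ft/s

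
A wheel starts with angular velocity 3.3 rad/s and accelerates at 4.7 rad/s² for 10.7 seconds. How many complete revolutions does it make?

θ = ω₀t + ½αt² = 3.3×10.7 + ½×4.7×10.7² = 304.3615 rad
Total revolutions = θ/(2π) = 304.3615/(2π) = 48.44
Complete revolutions = ⌊48.44⌋ = 48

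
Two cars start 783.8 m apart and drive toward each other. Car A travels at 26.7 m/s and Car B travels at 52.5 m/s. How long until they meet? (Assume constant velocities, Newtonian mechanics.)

Combined speed: v_combined = 26.7 + 52.5 = 79.2 m/s
Time to meet: t = d/v_combined = 783.8/79.2 = 9.9 s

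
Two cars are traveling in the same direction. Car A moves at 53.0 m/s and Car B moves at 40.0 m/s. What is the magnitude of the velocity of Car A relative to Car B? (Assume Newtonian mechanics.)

v_rel = |v_A - v_B| = |53.0 - 40.0| = 13.0 m/s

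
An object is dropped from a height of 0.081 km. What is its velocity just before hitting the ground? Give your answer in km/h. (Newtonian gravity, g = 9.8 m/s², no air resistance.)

h = 0.081 km × 1000.0 = 81.0 m
v = √(2gh) = √(2 × 9.8 × 81.0) = 39.8447 m/s
v = 39.8447 m/s / 0.2777777777777778 = 143.4 km/h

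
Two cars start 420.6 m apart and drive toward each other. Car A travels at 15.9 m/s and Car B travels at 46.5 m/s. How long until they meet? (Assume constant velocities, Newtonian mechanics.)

Combined speed: v_combined = 15.9 + 46.5 = 62.4 m/s
Time to meet: t = d/v_combined = 420.6/62.4 = 6.74 s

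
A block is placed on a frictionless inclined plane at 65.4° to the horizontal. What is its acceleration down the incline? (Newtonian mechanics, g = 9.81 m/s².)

a = g sin(θ) = 9.81 × sin(65.4°) = 9.81 × 0.9092 = 8.92 m/s²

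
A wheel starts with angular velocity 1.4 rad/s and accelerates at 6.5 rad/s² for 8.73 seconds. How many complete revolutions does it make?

θ = ω₀t + ½αt² = 1.4×8.73 + ½×6.5×8.73² = 259.913925 rad
Total revolutions = θ/(2π) = 259.913925/(2π) = 41.37
Complete revolutions = ⌊41.37⌋ = 41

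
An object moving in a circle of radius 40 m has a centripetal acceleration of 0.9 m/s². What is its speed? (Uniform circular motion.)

v = √(a_c × r) = √(0.9 × 40) = 6.0 m/s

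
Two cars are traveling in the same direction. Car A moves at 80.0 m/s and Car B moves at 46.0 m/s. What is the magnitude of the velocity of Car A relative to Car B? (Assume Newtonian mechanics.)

v_rel = |v_A - v_B| = |80.0 - 46.0| = 34.0 m/s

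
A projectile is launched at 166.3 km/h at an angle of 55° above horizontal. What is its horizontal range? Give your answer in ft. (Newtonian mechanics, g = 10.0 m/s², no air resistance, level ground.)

v₀ = 166.3 km/h × 0.2777777777777778 = 46.1944 m/s
R = v₀² × sin(2θ) / g = 46.1944² × sin(2 × 55°) / 10.0 = 2133.92 × 0.939693 / 10.0 = 200.523 m
R = 200.523 m / 0.3048 = 657.9 ft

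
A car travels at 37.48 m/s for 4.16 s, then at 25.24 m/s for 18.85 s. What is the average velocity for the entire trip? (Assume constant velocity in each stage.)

d₁ = v₁t₁ = 37.48 × 4.16 = 155.9168 m
d₂ = v₂t₂ = 25.24 × 18.85 = 475.774 m
d_total = 631.6908 m, t_total = 23.01 s
v_avg = d_total/t_total = 631.6908/23.01 = 27.45 m/s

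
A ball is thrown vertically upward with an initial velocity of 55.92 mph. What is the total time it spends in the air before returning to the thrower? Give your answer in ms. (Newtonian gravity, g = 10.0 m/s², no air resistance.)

v₀ = 55.92 mph × 0.44704 = 24.9985 m/s
t_total = 2 × v₀ / g = 2 × 24.9985 / 10.0 = 4.9997 s
t_total = 4.9997 s / 0.001 = 5000 ms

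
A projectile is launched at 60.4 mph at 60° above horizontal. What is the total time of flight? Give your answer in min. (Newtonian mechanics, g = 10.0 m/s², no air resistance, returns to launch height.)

v₀ = 60.4 mph × 0.44704 = 27.0012 m/s
T = 2 × v₀ × sin(θ) / g = 2 × 27.0012 × sin(60°) / 10.0 = 2 × 27.0012 × 0.866025 / 10.0 = 4.67674 s
T = 4.67674 s / 60.0 = 0.07795 min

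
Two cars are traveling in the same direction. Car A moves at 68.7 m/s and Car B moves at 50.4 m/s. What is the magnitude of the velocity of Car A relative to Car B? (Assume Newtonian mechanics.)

v_rel = |v_A - v_B| = |68.7 - 50.4| = 18.3 m/s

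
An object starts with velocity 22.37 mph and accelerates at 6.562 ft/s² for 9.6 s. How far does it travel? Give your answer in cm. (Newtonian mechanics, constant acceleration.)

v₀ = 22.37 mph × 0.44704 = 10.0003 m/s
a = 6.562 ft/s² × 0.3048 = 2.0001 m/s²
d = v₀ × t + ½ × a × t² = 10.0003 × 9.6 + 0.5 × 2.0001 × 9.6² = 188.167 m
d = 188.167 m / 0.01 = 18820 cm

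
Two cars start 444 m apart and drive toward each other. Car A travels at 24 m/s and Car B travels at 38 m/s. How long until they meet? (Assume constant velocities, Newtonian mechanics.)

Combined speed: v_combined = 24 + 38 = 62 m/s
Time to meet: t = d/v_combined = 444/62 = 7.16 s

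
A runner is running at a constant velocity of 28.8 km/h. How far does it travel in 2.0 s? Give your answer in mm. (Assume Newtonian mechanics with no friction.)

v = 28.8 km/h × 0.2777777777777778 = 8.0 m/s
d = v × t = 8.0 × 2.0 = 16.0 m
d = 16.0 m / 0.001 = 16000 mm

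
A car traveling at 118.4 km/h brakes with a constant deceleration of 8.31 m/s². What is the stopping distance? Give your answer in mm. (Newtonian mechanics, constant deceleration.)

v₀ = 118.4 km/h × 0.2777777777777778 = 32.8889 m/s
d = v₀² / (2a) = 32.8889² / (2 × 8.31) = 1081.68 / 16.62 = 65.083 m
d = 65.083 m / 0.001 = 65080 mm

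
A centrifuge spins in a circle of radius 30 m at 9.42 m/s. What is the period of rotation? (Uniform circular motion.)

T = 2πr/v = 2π×30/9.42 = 20.01 s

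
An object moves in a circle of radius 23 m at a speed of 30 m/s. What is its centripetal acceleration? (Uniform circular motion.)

a_c = v²/r = 30²/23 = 900/23 = 39.13 m/s²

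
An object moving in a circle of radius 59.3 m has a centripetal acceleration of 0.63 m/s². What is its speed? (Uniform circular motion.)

v = √(a_c × r) = √(0.63 × 59.3) = 6.11 m/s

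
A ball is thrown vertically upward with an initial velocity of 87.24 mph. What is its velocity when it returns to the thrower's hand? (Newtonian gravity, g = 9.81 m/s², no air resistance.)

By conservation of energy (no air resistance), the ball returns to the throw height with the same speed as launch, but directed downward.
|v_ground| = v₀ = 87.24 mph
v_ground = 87.24 mph (downward)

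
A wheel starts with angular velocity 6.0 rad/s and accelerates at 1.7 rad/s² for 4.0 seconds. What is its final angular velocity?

ω = ω₀ + αt = 6.0 + 1.7 × 4.0 = 12.8 rad/s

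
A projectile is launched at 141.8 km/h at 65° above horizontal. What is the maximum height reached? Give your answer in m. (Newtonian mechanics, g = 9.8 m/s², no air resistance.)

v₀ = 141.8 km/h × 0.2777777777777778 = 39.3889 m/s
H = v₀² × sin²(θ) / (2g) = 39.3889² × sin(65°)² / (2 × 9.8) = 1551.49 × 0.821394 / 19.6 = 65.02 m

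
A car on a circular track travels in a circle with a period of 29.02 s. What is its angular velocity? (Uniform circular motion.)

ω = 2π/T = 2π/29.02 = 0.2165 rad/s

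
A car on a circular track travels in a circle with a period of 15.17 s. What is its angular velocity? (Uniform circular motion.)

ω = 2π/T = 2π/15.17 = 0.4142 rad/s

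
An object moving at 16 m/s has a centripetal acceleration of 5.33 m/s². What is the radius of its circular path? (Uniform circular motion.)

r = v²/a_c = 16²/5.33 = 48.03 m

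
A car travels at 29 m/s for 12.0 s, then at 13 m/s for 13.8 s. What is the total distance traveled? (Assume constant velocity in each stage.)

d₁ = v₁t₁ = 29 × 12.0 = 348.0 m
d₂ = v₂t₂ = 13 × 13.8 = 179.4 m
d_total = 348.0 + 179.4 = 527.4 m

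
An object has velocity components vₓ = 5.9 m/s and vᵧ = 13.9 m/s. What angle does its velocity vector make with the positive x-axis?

θ = arctan(vᵧ/vₓ) = arctan(13.9/5.9) = 67.0°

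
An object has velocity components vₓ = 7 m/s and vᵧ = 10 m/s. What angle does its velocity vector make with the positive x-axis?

θ = arctan(vᵧ/vₓ) = arctan(10/7) = 55.01°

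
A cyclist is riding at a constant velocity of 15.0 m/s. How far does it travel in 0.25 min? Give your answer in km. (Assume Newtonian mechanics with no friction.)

t = 0.25 min × 60.0 = 15.0 s
d = v × t = 15.0 × 15.0 = 225.0 m
d = 225.0 m / 1000.0 = 0.225 km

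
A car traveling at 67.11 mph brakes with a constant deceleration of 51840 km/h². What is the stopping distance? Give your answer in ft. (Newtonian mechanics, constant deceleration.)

v₀ = 67.11 mph × 0.44704 = 30.0009 m/s
a = 51840 km/h² × 7.716049382716049e-05 = 4.0 m/s²
d = v₀² / (2a) = 30.0009² / (2 × 4.0) = 900.054 / 8.0 = 112.507 m
d = 112.507 m / 0.3048 = 369.1 ft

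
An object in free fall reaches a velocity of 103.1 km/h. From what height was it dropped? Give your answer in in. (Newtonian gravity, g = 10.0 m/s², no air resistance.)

v = 103.1 km/h × 0.2777777777777778 = 28.6389 m/s
h = v² / (2g) = 28.6389² / (2 × 10.0) = 41.0093 m
h = 41.0093 m / 0.0254 = 1615 in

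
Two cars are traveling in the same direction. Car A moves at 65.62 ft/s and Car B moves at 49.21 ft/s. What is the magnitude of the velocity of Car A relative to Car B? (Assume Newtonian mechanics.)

v_rel = |v_A - v_B| = |65.62 - 49.21| = 16.41 ft/s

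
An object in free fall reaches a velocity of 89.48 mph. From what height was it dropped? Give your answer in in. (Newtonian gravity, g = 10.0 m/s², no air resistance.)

v = 89.48 mph × 0.44704 = 40.0011 m/s
h = v² / (2g) = 40.0011² / (2 × 10.0) = 80.0044 m
h = 80.0044 m / 0.0254 = 3150 in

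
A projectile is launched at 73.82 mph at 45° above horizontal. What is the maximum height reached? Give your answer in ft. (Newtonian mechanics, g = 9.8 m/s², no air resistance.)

v₀ = 73.82 mph × 0.44704 = 33.0005 m/s
H = v₀² × sin²(θ) / (2g) = 33.0005² × sin(45°)² / (2 × 9.8) = 1089.03 × 0.5 / 19.6 = 27.7814 m
H = 27.7814 m / 0.3048 = 91.15 ft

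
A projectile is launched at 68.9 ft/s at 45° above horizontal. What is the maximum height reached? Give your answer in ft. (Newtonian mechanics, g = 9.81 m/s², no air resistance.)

v₀ = 68.9 ft/s × 0.3048 = 21.0007 m/s
H = v₀² × sin²(θ) / (2g) = 21.0007² × sin(45°)² / (2 × 9.81) = 441.029 × 0.5 / 19.62 = 11.2393 m
H = 11.2393 m / 0.3048 = 36.87 ft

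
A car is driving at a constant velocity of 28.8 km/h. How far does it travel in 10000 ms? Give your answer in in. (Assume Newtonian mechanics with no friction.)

v = 28.8 km/h × 0.2777777777777778 = 8.0 m/s
t = 10000 ms × 0.001 = 10.0 s
d = v × t = 8.0 × 10.0 = 80.0 m
d = 80.0 m / 0.0254 = 3150 in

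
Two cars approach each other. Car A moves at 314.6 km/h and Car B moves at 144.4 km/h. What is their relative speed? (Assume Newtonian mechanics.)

v_rel = v_A + v_B = 314.6 + 144.4 = 459.0 km/h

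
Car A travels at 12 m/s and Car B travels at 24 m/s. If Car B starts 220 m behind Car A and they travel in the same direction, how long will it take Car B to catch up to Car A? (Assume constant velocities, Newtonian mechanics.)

Relative speed: v_rel = 24 - 12 = 12 m/s
Time to catch: t = d₀/v_rel = 220/12 = 18.33 s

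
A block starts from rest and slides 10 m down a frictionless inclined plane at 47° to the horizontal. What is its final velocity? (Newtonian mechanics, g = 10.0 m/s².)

a = g sin(θ) = 10.0 × sin(47°) = 7.3135 m/s²
v = √(2ad) = √(2 × 7.3135 × 10) = 12.09 m/s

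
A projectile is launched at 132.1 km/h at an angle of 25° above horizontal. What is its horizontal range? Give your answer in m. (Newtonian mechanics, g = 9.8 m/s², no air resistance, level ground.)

v₀ = 132.1 km/h × 0.2777777777777778 = 36.6944 m/s
R = v₀² × sin(2θ) / g = 36.6944² × sin(2 × 25°) / 9.8 = 1346.48 × 0.766044 / 9.8 = 105.3 m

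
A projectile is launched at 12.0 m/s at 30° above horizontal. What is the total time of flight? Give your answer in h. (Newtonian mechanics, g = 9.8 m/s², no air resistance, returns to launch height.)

T = 2 × v₀ × sin(θ) / g = 2 × 12.0 × sin(30°) / 9.8 = 2 × 12.0 × 0.5 / 9.8 = 1.22449 s
T = 1.22449 s / 3600.0 = 0.0003401 h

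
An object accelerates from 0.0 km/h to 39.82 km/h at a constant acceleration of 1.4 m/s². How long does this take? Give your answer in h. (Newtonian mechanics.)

v₀ = 0.0 km/h × 0.2777777777777778 = 0.0 m/s
v = 39.82 km/h × 0.2777777777777778 = 11.0611 m/s
t = (v - v₀) / a = (11.0611 - 0.0) / 1.4 = 7.90079 s
t = 7.90079 s / 3600.0 = 0.002195 h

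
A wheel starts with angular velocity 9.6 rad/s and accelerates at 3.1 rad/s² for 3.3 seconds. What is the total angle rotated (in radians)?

θ = ω₀t + ½αt² = 9.6×3.3 + ½×3.1×3.3² = 48.56 rad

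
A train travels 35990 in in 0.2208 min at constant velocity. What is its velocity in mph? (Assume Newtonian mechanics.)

d = 35990 in × 0.0254 = 914.146 m
t = 0.2208 min × 60.0 = 13.248 s
v = d / t = 914.146 / 13.248 = 69.0026 m/s
v = 69.0026 m/s / 0.44704 = 154.4 mph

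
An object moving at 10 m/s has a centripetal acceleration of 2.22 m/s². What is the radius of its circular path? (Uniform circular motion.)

r = v²/a_c = 10²/2.22 = 45.05 m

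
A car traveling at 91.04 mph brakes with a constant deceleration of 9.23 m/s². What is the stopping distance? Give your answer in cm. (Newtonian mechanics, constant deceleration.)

v₀ = 91.04 mph × 0.44704 = 40.6985 m/s
d = v₀² / (2a) = 40.6985² / (2 × 9.23) = 1656.37 / 18.46 = 89.7275 m
d = 89.7275 m / 0.01 = 8973 cm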